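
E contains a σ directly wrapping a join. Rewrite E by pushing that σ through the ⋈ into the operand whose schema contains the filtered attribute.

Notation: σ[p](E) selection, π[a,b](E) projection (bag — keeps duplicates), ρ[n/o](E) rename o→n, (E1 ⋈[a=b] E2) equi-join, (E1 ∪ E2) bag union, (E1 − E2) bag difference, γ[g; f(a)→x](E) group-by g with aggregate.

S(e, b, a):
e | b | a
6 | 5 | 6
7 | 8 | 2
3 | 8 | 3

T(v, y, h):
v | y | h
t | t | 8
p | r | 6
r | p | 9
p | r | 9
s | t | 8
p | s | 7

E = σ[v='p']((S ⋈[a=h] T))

σ filters on v, owned by the right side.
E' = (S ⋈[a=h] σ[v='p'](T))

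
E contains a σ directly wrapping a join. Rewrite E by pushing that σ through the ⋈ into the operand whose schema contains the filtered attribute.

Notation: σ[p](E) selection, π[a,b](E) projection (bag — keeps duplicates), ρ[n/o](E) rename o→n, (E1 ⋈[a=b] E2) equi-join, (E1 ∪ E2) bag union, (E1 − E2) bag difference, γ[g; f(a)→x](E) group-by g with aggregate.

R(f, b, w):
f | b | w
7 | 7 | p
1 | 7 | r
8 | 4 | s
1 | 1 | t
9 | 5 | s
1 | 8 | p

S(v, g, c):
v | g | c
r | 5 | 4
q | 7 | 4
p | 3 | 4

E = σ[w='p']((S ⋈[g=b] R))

σ filters on w, owned by the right side.
E' = (S ⋈[g=b] σ[w='p'](R))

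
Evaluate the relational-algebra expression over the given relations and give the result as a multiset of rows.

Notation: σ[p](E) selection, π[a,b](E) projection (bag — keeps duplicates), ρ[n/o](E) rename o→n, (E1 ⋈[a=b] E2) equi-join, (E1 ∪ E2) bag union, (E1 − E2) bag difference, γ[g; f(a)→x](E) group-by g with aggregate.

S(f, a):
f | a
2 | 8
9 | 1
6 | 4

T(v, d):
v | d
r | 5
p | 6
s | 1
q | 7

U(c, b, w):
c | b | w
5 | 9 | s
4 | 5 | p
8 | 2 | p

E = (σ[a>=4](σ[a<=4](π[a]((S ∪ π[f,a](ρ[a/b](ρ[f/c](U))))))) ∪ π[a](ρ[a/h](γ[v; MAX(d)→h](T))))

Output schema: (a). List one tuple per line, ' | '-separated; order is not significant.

Per-node cardinality:
  S → 3
  U → 3
  ρ[f/c](U) → 3
  ρ[a/b](ρ[f/c](U)) → 3
  π[f,a](ρ[a/b](ρ[f/c](U))) → 3
  (S ∪ π[f,a](ρ[a/b](ρ[f/c](U)))) → 6
  π[a]((S ∪ π[f,a](ρ[a/b](ρ[f/c](U))))) → 6
  σ[a<=4](π[a]((S ∪ π[f,a](ρ[a/b](ρ[f/c](U)))))) → 3
  σ[a>=4](σ[a<=4](π[a]((S ∪ π[f,a](ρ[a/b](ρ[f/c](U))))))) → 1
  T → 4
  γ[v; MAX(d)→h](T) → 4
  ρ[a/h](γ[v; MAX(d)→h](T)) → 4
  π[a](ρ[a/h](γ[v; MAX(d)→h](T))) → 4
  (σ[a>=4](σ[a<=4](π[a]((S ∪ π[f,a](ρ[a/b](ρ[f/c](U))))))) ∪ π[a](ρ[a/h](γ[v; MAX(d)→h](T)))) → 5

== RESULT ==
a
1
4
5
6
7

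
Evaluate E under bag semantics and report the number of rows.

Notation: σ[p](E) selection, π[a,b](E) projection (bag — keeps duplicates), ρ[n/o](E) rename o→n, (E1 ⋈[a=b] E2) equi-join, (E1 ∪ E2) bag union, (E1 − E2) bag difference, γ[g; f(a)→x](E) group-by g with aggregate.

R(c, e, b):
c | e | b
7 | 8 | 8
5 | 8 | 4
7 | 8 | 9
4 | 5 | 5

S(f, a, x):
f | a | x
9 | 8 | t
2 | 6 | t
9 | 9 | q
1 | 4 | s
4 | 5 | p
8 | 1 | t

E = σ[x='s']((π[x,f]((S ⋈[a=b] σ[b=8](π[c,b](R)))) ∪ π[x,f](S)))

Per-node cardinality:
  S → 6
  R → 4
  π[c,b](R) → 4
  σ[b=8](π[c,b](R)) → 1
  (S ⋈[a=b] σ[b=8](π[c,b](R))) → 1
  π[x,f]((S ⋈[a=b] σ[b=8](π[c,b](R)))) → 1
  S → 6
  π[x,f](S) → 6
  (π[x,f]((S ⋈[a=b] σ[b=8](π[c,b](R)))) ∪ π[x,f](S)) → 7
  σ[x='s']((π[x,f]((S ⋈[a=b] σ[b=8](π[c,b](R)))) ∪ π[x,f](S))) → 1

|E| = 1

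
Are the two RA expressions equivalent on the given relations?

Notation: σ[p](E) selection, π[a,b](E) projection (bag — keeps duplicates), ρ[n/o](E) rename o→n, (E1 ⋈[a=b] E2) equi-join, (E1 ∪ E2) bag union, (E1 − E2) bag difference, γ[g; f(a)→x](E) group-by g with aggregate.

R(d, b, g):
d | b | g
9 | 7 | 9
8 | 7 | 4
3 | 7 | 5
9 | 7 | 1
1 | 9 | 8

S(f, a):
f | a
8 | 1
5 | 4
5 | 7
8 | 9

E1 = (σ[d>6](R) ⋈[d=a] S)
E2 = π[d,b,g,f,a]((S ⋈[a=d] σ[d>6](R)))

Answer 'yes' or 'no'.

E1 row counts bottom-up:
  R → 5
  σ[d>6](R) → 3
  S → 4
  (σ[d>6](R) ⋈[d=a] S) → 2
E2 row counts bottom-up:
  S → 4
  R → 5
  σ[d>6](R) → 3
  (S ⋈[a=d] σ[d>6](R)) → 2
  π[d,b,g,f,a]((S ⋈[a=d] σ[d>6](R))) → 2

E1 and E2 produce the same multiset:
d | b | g | f | a
9 | 7 | 1 | 8 | 9
9 | 7 | 9 | 8 | 9

yes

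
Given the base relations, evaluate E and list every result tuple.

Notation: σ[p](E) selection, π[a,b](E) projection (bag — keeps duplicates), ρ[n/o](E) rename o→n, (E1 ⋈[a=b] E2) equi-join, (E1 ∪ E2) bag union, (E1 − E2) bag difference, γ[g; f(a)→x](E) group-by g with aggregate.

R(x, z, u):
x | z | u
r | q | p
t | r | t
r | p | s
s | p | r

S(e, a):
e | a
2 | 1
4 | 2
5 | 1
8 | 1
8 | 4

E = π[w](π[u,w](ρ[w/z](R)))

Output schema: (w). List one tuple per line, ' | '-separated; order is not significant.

Row counts bottom-up:
  R → 4
  ρ[w/z](R) → 4
  π[u,w](ρ[w/z](R)) → 4
  π[w](π[u,w](ρ[w/z](R))) → 4

== RESULT ==
w
p
p
q
r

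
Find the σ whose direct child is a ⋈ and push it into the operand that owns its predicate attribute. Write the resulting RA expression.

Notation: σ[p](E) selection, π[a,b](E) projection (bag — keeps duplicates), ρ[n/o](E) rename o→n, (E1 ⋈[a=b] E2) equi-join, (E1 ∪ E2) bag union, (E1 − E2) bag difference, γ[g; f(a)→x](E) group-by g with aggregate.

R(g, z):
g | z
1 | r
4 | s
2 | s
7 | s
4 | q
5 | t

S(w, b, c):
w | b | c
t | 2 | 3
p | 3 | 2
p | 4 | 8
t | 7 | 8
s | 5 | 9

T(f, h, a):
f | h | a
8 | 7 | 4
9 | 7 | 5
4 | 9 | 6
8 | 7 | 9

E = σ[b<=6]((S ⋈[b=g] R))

σ filters on b, owned by the left side.
E' = (σ[b<=6](S) ⋈[b=g] R)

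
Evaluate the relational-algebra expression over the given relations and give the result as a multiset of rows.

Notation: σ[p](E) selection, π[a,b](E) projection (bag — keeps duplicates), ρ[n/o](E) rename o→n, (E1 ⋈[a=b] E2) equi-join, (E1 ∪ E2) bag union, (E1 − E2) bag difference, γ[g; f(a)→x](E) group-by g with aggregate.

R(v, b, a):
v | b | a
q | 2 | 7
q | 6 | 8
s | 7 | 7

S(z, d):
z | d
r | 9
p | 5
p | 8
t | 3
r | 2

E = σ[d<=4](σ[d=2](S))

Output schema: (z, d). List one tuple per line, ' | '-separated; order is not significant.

Stepwise |·|:
  S → 5
  σ[d=2](S) → 1
  σ[d<=4](σ[d=2](S)) → 1

== RESULT ==
z | d
r | 2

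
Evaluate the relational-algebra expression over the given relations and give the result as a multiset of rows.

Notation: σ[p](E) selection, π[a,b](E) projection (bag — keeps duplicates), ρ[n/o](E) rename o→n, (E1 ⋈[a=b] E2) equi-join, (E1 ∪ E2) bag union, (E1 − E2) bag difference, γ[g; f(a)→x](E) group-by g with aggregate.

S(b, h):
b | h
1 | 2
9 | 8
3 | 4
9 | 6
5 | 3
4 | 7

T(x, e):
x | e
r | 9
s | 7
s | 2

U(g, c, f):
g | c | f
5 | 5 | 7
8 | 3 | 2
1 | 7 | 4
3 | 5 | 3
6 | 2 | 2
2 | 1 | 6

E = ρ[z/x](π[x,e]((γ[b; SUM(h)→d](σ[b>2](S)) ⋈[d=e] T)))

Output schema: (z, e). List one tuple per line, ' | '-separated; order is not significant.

Subexpression sizes:
  S → 6
  σ[b>2](S) → 5
  γ[b; SUM(h)→d](σ[b>2](S)) → 4
  T → 3
  (γ[b; SUM(h)→d](σ[b>2](S)) ⋈[d=e] T) → 1
  π[x,e]((γ[b; SUM(h)→d](σ[b>2](S)) ⋈[d=e] T)) → 1
  ρ[z/x](π[x,e]((γ[b; SUM(h)→d](σ[b>2](S)) ⋈[d=e] T))) → 1

== RESULT ==
z | e
s | 7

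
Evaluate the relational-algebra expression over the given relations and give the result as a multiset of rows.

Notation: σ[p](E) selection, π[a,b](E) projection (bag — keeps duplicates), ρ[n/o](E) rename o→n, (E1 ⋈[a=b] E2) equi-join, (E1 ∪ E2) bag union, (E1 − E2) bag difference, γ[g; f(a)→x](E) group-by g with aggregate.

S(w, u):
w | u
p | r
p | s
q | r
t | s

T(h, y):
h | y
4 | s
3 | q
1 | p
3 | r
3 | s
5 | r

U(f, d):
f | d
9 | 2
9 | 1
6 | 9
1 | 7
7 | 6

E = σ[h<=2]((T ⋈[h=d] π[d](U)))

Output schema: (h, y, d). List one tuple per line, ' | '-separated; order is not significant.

Per-node cardinality:
  T → 6
  U → 5
  π[d](U) → 5
  (T ⋈[h=d] π[d](U)) → 1
  σ[h<=2]((T ⋈[h=d] π[d](U))) → 1

== RESULT ==
h | y | d
1 | p | 1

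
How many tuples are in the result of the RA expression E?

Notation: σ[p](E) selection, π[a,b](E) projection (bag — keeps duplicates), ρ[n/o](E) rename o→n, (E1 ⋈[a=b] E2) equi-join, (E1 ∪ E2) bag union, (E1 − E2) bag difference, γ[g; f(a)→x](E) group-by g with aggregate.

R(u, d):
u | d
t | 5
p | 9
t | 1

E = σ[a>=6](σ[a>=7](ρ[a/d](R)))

Per-node cardinality:
  R → 3
  ρ[a/d](R) → 3
  σ[a>=7](ρ[a/d](R)) → 1
  σ[a>=6](σ[a>=7](ρ[a/d](R))) → 1

|E| = 1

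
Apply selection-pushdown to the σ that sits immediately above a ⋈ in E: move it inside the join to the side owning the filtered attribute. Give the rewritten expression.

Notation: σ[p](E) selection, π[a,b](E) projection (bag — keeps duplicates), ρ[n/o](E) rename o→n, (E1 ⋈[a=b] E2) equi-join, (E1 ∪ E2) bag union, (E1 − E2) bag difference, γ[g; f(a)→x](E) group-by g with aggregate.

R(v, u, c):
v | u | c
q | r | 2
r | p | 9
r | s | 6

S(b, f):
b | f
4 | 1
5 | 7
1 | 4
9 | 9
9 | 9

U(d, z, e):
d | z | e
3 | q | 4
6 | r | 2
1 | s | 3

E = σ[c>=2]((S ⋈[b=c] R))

σ filters on c, owned by the right side.
E' = (S ⋈[b=c] σ[c>=2](R))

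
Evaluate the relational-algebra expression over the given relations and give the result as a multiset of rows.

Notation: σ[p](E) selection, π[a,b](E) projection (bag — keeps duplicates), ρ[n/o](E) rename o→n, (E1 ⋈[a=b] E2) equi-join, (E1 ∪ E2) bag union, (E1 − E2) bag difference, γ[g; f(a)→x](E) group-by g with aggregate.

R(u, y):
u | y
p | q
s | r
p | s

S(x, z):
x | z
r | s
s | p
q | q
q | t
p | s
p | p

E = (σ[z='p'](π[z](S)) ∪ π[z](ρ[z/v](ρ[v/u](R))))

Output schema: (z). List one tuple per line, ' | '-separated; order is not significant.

Per-node cardinality:
  S → 6
  π[z](S) → 6
  σ[z='p'](π[z](S)) → 2
  R → 3
  ρ[v/u](R) → 3
  ρ[z/v](ρ[v/u](R)) → 3
  π[z](ρ[z/v](ρ[v/u](R))) → 3
  (σ[z='p'](π[z](S)) ∪ π[z](ρ[z/v](ρ[v/u](R)))) → 5

== RESULT ==
z
p
p
p
p
s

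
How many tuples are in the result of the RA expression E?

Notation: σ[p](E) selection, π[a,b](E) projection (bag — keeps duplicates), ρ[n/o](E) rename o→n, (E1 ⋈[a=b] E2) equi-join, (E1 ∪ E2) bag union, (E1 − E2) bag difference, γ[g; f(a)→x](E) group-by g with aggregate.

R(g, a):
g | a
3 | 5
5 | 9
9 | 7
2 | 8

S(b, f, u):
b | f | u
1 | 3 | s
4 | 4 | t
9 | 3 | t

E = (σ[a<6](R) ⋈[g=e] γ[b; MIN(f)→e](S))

Stepwise |·|:
  R → 4
  σ[a<6](R) → 1
  S → 3
  γ[b; MIN(f)→e](S) → 3
  (σ[a<6](R) ⋈[g=e] γ[b; MIN(f)→e](S)) → 2

|E| = 2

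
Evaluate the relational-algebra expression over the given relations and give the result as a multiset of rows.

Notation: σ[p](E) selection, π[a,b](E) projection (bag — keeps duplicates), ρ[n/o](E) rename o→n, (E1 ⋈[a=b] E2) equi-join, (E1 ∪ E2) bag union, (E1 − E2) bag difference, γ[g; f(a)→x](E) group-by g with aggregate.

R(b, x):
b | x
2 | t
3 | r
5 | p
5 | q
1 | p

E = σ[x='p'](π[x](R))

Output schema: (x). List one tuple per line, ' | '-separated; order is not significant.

Subexpression sizes:
  R → 5
  π[x](R) → 5
  σ[x='p'](π[x](R)) → 2

== RESULT ==
x
p
p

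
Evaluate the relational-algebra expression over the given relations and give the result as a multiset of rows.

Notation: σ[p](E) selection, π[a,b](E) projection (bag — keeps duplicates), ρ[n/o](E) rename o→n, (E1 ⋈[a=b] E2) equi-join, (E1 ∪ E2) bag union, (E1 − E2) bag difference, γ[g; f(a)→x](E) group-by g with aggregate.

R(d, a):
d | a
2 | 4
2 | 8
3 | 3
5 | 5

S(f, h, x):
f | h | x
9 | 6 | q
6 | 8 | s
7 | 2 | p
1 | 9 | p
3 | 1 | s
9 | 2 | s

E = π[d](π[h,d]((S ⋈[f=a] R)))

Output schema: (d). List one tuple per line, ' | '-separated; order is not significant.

Per-node cardinality:
  S → 6
  R → 4
  (S ⋈[f=a] R) → 1
  π[h,d]((S ⋈[f=a] R)) → 1
  π[d](π[h,d]((S ⋈[f=a] R))) → 1

== RESULT ==
d
3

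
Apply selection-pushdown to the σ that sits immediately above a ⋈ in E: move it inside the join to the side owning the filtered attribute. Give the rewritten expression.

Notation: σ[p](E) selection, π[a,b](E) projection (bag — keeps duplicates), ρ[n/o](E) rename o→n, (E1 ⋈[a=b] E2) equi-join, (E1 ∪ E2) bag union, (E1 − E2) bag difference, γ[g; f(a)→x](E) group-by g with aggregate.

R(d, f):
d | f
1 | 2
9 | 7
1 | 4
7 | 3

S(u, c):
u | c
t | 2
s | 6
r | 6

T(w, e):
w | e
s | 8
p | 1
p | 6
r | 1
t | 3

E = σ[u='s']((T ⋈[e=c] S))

σ filters on u, owned by the right side.
E' = (T ⋈[e=c] σ[u='s'](S))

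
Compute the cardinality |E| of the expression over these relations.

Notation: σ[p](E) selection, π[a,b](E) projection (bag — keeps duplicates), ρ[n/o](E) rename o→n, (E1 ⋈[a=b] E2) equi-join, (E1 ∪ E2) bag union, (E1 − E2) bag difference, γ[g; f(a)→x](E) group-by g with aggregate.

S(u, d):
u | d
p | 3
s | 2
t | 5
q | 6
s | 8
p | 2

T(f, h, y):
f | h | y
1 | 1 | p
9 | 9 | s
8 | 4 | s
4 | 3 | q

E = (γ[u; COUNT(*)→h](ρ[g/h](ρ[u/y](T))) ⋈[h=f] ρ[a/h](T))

Row counts bottom-up:
  T → 4
  ρ[u/y](T) → 4
  ρ[g/h](ρ[u/y](T)) → 4
  γ[u; COUNT(*)→h](ρ[g/h](ρ[u/y](T))) → 3
  T → 4
  ρ[a/h](T) → 4
  (γ[u; COUNT(*)→h](ρ[g/h](ρ[u/y](T))) ⋈[h=f] ρ[a/h](T)) → 2

|E| = 2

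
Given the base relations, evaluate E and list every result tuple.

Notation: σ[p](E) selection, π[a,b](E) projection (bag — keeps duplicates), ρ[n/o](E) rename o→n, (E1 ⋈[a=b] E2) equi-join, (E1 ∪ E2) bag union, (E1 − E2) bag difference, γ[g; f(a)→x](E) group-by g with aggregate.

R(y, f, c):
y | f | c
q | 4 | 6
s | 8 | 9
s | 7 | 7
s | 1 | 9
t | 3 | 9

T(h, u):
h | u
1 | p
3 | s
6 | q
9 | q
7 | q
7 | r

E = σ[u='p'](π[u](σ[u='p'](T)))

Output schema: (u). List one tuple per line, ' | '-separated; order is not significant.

Per-node cardinality:
  T → 6
  σ[u='p'](T) → 1
  π[u](σ[u='p'](T)) → 1
  σ[u='p'](π[u](σ[u='p'](T))) → 1

== RESULT ==
u
p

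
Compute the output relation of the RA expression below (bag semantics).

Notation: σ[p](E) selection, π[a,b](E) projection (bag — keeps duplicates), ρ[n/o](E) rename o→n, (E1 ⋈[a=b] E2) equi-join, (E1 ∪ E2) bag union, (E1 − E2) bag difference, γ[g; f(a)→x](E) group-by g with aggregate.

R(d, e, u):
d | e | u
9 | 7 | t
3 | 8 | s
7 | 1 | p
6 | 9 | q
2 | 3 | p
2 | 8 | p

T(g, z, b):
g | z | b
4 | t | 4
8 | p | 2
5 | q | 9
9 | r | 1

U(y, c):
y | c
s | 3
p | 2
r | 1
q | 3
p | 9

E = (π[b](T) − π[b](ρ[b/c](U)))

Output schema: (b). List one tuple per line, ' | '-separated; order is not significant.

Row counts bottom-up:
  T → 4
  π[b](T) → 4
  U → 5
  ρ[b/c](U) → 5
  π[b](ρ[b/c](U)) → 5
  (π[b](T) − π[b](ρ[b/c](U))) → 1

== RESULT ==
b
4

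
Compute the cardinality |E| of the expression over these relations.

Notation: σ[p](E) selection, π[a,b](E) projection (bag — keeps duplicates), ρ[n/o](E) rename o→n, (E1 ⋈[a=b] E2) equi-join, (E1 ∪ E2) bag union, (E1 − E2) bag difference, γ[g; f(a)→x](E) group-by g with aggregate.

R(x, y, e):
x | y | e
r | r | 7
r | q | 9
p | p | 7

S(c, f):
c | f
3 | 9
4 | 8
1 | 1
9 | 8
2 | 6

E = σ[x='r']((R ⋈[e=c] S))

Stepwise |·|:
  R → 3
  S → 5
  (R ⋈[e=c] S) → 1
  σ[x='r']((R ⋈[e=c] S)) → 1

|E| = 1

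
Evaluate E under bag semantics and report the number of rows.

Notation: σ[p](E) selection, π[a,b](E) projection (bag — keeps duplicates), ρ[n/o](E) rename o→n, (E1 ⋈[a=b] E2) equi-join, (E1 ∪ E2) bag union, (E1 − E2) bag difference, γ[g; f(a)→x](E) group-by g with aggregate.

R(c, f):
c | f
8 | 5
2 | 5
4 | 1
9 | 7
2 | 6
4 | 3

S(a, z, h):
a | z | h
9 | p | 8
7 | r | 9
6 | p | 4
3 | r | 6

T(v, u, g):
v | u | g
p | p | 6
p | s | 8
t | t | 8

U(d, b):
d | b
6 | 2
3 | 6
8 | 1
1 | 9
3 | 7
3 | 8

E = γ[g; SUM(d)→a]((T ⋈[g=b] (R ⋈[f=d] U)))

Per-node cardinality:
  T → 3
  R → 6
  U → 6
  (R ⋈[f=d] U) → 5
  (T ⋈[g=b] (R ⋈[f=d] U)) → 3
  γ[g; SUM(d)→a]((T ⋈[g=b] (R ⋈[f=d] U))) → 2

|E| = 2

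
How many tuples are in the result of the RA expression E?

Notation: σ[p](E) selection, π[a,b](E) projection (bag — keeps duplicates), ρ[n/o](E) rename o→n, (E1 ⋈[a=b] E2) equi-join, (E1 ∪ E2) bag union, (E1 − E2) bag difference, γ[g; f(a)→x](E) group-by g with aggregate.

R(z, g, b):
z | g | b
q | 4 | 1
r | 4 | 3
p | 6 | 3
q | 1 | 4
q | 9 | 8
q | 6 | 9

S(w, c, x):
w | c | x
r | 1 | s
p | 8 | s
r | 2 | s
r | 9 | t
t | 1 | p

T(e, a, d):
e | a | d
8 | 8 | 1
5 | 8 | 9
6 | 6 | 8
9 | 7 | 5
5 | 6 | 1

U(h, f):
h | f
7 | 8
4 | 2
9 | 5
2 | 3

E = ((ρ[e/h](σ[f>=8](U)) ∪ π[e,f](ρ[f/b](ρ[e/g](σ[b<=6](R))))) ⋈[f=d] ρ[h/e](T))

Subexpression sizes:
  U → 4
  σ[f>=8](U) → 1
  ρ[e/h](σ[f>=8](U)) → 1
  R → 6
  σ[b<=6](R) → 4
  ρ[e/g](σ[b<=6](R)) → 4
  ρ[f/b](ρ[e/g](σ[b<=6](R))) → 4
  π[e,f](ρ[f/b](ρ[e/g](σ[b<=6](R)))) → 4
  (ρ[e/h](σ[f>=8](U)) ∪ π[e,f](ρ[f/b](ρ[e/g](σ[b<=6](R))))) → 5
  T → 5
  ρ[h/e](T) → 5
  ((ρ[e/h](σ[f>=8](U)) ∪ π[e,f](ρ[f/b](ρ[e/g](σ[b<=6](R))))) ⋈[f=d] ρ[h/e](T)) → 3

|E| = 3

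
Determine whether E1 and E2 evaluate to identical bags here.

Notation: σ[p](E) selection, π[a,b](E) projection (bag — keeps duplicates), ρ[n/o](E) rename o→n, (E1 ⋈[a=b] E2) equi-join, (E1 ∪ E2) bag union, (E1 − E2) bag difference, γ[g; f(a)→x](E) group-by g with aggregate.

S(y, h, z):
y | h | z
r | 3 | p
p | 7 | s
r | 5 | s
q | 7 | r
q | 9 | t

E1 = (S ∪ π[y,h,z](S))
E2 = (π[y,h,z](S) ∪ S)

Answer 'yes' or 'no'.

E1 stepwise |·|:
  S → 5
  S → 5
  π[y,h,z](S) → 5
  (S ∪ π[y,h,z](S)) → 10
E2 stepwise |·|:
  S → 5
  π[y,h,z](S) → 5
  S → 5
  (π[y,h,z](S) ∪ S) → 10

E1 and E2 produce the same multiset:
y | h | z
p | 7 | s
p | 7 | s
q | 7 | r
q | 7 | r
q | 9 | t
q | 9 | t
r | 3 | p
r | 3 | p
r | 5 | s
r | 5 | s

yes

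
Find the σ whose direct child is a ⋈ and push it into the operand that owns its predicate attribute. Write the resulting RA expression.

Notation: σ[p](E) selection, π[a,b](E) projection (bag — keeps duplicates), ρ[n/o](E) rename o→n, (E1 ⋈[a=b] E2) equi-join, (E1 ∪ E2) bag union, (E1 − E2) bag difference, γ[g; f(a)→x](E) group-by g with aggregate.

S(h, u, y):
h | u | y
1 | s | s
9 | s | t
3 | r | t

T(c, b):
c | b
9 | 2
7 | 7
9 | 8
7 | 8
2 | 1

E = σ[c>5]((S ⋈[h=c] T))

σ filters on c, owned by the right side.
E' = (S ⋈[h=c] σ[c>5](T))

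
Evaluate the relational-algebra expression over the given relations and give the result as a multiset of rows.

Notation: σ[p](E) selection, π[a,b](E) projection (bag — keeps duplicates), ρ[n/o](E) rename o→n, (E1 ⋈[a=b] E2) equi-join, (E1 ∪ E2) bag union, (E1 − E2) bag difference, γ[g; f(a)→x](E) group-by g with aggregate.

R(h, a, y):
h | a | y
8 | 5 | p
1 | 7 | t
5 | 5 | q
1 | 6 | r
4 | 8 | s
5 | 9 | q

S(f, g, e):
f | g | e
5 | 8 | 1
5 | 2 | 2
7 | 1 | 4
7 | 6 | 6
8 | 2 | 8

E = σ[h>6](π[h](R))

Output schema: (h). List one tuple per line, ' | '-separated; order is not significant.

Per-node cardinality:
  R → 6
  π[h](R) → 6
  σ[h>6](π[h](R)) → 1

== RESULT ==
h
8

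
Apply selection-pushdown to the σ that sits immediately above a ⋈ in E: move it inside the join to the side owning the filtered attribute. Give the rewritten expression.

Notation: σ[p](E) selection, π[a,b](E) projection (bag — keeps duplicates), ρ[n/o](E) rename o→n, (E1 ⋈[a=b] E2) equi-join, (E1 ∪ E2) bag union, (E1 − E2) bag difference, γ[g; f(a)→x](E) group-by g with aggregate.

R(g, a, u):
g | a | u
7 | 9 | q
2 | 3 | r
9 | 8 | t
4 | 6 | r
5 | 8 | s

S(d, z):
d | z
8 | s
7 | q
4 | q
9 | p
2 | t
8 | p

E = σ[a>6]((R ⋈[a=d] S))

σ filters on a, owned by the left side.
E' = (σ[a>6](R) ⋈[a=d] S)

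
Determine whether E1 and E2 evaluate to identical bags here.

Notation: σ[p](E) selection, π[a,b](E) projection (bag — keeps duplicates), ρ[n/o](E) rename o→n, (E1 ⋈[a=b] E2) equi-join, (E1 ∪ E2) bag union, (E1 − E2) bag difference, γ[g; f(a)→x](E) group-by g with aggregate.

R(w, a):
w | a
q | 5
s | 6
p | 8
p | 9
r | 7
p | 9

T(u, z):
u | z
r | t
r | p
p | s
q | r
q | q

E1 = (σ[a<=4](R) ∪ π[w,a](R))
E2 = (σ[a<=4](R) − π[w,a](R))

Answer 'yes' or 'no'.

E1 stepwise |·|:
  R → 6
  σ[a<=4](R) → 0
  R → 6
  π[w,a](R) → 6
  (σ[a<=4](R) ∪ π[w,a](R)) → 6
E2 stepwise |·|:
  R → 6
  σ[a<=4](R) → 0
  R → 6
  π[w,a](R) → 6
  (σ[a<=4](R) − π[w,a](R)) → 0

E1 result:
w | a
p | 8
p | 9
p | 9
q | 5
r | 7
s | 6
E2 result:
w | a
(0 rows)
Witness: ('r', 7) appears 1× in E1 but 0× in E2.

no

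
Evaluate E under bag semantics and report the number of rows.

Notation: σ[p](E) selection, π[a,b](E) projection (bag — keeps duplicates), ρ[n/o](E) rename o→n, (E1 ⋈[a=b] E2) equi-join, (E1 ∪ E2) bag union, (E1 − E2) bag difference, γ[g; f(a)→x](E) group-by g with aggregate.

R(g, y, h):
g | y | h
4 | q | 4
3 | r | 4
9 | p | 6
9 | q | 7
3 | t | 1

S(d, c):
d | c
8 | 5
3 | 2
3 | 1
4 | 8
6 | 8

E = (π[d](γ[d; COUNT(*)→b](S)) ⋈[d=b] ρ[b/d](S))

Stepwise |·|:
  S → 5
  γ[d; COUNT(*)→b](S) → 4
  π[d](γ[d; COUNT(*)→b](S)) → 4
  S → 5
  ρ[b/d](S) → 5
  (π[d](γ[d; COUNT(*)→b](S)) ⋈[d=b] ρ[b/d](S)) → 5

|E| = 5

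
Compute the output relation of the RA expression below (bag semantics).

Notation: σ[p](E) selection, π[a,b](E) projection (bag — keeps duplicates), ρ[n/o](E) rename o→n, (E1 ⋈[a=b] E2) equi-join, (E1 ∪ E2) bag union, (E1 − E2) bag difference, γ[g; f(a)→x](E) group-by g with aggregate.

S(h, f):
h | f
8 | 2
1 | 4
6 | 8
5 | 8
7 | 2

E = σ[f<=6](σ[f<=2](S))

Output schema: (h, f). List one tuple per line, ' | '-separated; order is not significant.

Stepwise |·|:
  S → 5
  σ[f<=2](S) → 2
  σ[f<=6](σ[f<=2](S)) → 2

== RESULT ==
h | f
7 | 2
8 | 2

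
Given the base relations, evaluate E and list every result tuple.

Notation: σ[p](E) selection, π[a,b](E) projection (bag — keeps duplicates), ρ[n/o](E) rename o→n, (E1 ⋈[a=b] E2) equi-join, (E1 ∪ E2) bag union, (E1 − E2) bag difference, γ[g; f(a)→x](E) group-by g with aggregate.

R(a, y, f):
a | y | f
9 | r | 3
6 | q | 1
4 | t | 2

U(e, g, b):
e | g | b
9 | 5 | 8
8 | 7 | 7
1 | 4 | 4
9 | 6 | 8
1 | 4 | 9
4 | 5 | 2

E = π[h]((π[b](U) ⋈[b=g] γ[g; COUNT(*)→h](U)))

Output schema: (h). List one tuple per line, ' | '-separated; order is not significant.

Per-node cardinality:
  U → 6
  π[b](U) → 6
  U → 6
  γ[g; COUNT(*)→h](U) → 4
  (π[b](U) ⋈[b=g] γ[g; COUNT(*)→h](U)) → 2
  π[h]((π[b](U) ⋈[b=g] γ[g; COUNT(*)→h](U))) → 2

== RESULT ==
h
1
2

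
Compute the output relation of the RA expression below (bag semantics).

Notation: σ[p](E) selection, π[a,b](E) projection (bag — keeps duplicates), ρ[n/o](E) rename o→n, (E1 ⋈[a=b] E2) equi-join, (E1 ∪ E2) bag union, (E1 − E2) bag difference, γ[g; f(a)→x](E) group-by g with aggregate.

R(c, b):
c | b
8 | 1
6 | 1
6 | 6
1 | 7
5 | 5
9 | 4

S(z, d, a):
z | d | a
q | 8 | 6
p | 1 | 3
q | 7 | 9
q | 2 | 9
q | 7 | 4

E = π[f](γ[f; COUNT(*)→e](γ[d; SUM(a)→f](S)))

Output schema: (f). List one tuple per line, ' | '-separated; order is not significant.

Stepwise |·|:
  S → 5
  γ[d; SUM(a)→f](S) → 4
  γ[f; COUNT(*)→e](γ[d; SUM(a)→f](S)) → 4
  π[f](γ[f; COUNT(*)→e](γ[d; SUM(a)→f](S))) → 4

== RESULT ==
f
3
6
9
13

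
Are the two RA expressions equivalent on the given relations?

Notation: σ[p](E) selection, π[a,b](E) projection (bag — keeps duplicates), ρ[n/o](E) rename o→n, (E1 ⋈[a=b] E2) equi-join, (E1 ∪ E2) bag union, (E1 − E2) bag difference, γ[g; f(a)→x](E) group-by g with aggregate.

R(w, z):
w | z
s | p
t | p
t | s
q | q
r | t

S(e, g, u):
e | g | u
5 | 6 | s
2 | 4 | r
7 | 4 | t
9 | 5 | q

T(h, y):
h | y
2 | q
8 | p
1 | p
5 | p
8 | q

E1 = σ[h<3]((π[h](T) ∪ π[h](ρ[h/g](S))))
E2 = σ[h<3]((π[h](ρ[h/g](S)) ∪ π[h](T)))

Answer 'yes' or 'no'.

E1 per-node cardinality:
  T → 5
  π[h](T) → 5
  S → 4
  ρ[h/g](S) → 4
  π[h](ρ[h/g](S)) → 4
  (π[h](T) ∪ π[h](ρ[h/g](S))) → 9
  σ[h<3]((π[h](T) ∪ π[h](ρ[h/g](S)))) → 2
E2 per-node cardinality:
  S → 4
  ρ[h/g](S) → 4
  π[h](ρ[h/g](S)) → 4
  T → 5
  π[h](T) → 5
  (π[h](ρ[h/g](S)) ∪ π[h](T)) → 9
  σ[h<3]((π[h](ρ[h/g](S)) ∪ π[h](T))) → 2

E1 and E2 produce the same multiset:
h
1
2

yes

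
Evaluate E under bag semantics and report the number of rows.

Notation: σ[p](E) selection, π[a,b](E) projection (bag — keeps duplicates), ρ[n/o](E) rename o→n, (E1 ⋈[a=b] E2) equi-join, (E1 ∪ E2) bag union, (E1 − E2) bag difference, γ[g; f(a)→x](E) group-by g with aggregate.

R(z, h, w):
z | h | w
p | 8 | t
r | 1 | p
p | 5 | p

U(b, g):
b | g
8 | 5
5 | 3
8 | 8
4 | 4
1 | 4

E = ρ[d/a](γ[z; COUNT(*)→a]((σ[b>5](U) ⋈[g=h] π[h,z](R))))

Row counts bottom-up:
  U → 5
  σ[b>5](U) → 2
  R → 3
  π[h,z](R) → 3
  (σ[b>5](U) ⋈[g=h] π[h,z](R)) → 2
  γ[z; COUNT(*)→a]((σ[b>5](U) ⋈[g=h] π[h,z](R))) → 1
  ρ[d/a](γ[z; COUNT(*)→a]((σ[b>5](U) ⋈[g=h] π[h,z](R)))) → 1

|E| = 1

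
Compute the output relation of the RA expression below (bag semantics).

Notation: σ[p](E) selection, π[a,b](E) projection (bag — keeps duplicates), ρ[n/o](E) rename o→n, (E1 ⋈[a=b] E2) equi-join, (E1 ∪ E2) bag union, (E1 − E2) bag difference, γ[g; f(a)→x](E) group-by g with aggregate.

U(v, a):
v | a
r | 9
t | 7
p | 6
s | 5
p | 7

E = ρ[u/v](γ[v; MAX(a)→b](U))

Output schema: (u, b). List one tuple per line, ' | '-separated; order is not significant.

Row counts bottom-up:
  U → 5
  γ[v; MAX(a)→b](U) → 4
  ρ[u/v](γ[v; MAX(a)→b](U)) → 4

== RESULT ==
u | b
p | 7
r | 9
s | 5
t | 7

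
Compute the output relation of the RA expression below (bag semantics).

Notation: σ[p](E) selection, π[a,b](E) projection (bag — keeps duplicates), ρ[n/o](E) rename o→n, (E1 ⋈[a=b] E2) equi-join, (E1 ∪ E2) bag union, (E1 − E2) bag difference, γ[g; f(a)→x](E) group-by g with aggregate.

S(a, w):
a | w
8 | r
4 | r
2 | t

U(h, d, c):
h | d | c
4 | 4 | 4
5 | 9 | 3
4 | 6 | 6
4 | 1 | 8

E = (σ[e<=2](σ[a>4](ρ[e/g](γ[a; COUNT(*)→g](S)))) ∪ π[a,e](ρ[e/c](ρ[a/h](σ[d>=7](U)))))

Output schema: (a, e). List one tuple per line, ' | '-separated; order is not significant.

Subexpression sizes:
  S → 3
  γ[a; COUNT(*)→g](S) → 3
  ρ[e/g](γ[a; COUNT(*)→g](S)) → 3
  σ[a>4](ρ[e/g](γ[a; COUNT(*)→g](S))) → 1
  σ[e<=2](σ[a>4](ρ[e/g](γ[a; COUNT(*)→g](S)))) → 1
  U → 4
  σ[d>=7](U) → 1
  ρ[a/h](σ[d>=7](U)) → 1
  ρ[e/c](ρ[a/h](σ[d>=7](U))) → 1
  π[a,e](ρ[e/c](ρ[a/h](σ[d>=7](U)))) → 1
  (σ[e<=2](σ[a>4](ρ[e/g](γ[a; COUNT(*)→g](S)))) ∪ π[a,e](ρ[e/c](ρ[a/h](σ[d>=7](U))))) → 2

== RESULT ==
a | e
5 | 3
8 | 1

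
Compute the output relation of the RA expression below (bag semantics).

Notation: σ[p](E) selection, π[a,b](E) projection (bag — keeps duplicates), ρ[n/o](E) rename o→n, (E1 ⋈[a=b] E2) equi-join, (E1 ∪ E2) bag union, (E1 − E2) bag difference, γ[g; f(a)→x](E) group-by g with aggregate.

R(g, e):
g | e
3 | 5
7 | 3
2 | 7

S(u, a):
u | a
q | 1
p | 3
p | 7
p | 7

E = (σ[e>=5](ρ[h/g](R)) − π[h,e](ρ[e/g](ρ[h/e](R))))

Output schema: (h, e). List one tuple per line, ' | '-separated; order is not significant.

Row counts bottom-up:
  R → 3
  ρ[h/g](R) → 3
  σ[e>=5](ρ[h/g](R)) → 2
  R → 3
  ρ[h/e](R) → 3
  ρ[e/g](ρ[h/e](R)) → 3
  π[h,e](ρ[e/g](ρ[h/e](R))) → 3
  (σ[e>=5](ρ[h/g](R)) − π[h,e](ρ[e/g](ρ[h/e](R)))) → 2

== RESULT ==
h | e
2 | 7
3 | 5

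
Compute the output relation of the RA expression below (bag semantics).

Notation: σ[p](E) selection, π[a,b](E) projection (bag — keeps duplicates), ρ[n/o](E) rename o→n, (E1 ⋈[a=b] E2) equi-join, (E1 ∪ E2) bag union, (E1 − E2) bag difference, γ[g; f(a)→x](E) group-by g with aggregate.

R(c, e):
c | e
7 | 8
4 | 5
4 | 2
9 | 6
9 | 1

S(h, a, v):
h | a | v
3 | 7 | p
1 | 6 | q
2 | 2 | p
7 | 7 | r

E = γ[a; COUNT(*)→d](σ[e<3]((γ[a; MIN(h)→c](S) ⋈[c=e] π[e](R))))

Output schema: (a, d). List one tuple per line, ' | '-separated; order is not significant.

Row counts bottom-up:
  S → 4
  γ[a; MIN(h)→c](S) → 3
  R → 5
  π[e](R) → 5
  (γ[a; MIN(h)→c](S) ⋈[c=e] π[e](R)) → 2
  σ[e<3]((γ[a; MIN(h)→c](S) ⋈[c=e] π[e](R))) → 2
  γ[a; COUNT(*)→d](σ[e<3]((γ[a; MIN(h)→c](S) ⋈[c=e] π[e](R)))) → 2

== RESULT ==
a | d
2 | 1
6 | 1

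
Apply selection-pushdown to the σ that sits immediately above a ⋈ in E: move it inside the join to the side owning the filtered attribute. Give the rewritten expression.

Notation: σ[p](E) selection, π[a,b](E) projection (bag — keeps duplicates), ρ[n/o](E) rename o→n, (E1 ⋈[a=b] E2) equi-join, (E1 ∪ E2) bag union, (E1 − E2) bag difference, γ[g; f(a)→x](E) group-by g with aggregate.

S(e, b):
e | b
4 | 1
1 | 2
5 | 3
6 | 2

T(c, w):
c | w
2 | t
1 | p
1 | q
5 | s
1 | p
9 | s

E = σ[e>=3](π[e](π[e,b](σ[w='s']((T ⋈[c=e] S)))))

σ filters on w, owned by the left side.
E' = σ[e>=3](π[e](π[e,b]((σ[w='s'](T) ⋈[c=e] S))))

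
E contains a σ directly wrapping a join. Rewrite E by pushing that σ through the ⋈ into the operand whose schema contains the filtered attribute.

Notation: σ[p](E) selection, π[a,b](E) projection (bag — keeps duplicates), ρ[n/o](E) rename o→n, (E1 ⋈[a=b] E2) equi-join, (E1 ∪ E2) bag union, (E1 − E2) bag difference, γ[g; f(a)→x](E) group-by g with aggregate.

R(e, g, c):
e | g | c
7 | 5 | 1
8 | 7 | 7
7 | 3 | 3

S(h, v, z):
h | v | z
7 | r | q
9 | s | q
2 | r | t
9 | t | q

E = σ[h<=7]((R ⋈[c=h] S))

σ filters on h, owned by the right side.
E' = (R ⋈[c=h] σ[h<=7](S))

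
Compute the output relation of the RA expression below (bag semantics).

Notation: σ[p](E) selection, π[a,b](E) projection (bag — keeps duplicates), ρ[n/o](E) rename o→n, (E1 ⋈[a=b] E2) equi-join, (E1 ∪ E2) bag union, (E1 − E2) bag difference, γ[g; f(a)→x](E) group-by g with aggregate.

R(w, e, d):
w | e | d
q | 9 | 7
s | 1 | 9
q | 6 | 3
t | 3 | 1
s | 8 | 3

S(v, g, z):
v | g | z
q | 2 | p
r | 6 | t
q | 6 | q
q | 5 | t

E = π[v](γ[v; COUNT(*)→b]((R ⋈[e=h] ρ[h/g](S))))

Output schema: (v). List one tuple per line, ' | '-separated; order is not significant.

Per-node cardinality:
  R → 5
  S → 4
  ρ[h/g](S) → 4
  (R ⋈[e=h] ρ[h/g](S)) → 2
  γ[v; COUNT(*)→b]((R ⋈[e=h] ρ[h/g](S))) → 2
  π[v](γ[v; COUNT(*)→b]((R ⋈[e=h] ρ[h/g](S)))) → 2

== RESULT ==
v
q
r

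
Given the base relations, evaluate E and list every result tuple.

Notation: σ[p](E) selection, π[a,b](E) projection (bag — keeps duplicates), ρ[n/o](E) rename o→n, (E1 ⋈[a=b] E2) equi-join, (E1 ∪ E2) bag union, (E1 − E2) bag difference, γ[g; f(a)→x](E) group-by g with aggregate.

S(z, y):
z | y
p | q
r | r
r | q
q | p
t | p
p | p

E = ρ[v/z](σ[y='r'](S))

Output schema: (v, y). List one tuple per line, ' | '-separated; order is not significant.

Stepwise |·|:
  S → 6
  σ[y='r'](S) → 1
  ρ[v/z](σ[y='r'](S)) → 1

== RESULT ==
v | y
r | r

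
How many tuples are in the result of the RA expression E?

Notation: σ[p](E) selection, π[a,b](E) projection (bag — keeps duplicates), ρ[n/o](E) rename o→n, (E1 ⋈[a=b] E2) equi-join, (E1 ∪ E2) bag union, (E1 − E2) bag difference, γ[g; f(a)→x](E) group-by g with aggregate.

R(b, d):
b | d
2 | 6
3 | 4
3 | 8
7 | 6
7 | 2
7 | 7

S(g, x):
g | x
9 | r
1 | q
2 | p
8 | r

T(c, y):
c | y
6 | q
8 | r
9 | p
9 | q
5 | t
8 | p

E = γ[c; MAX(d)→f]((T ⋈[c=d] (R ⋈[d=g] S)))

Per-node cardinality:
  T → 6
  R → 6
  S → 4
  (R ⋈[d=g] S) → 2
  (T ⋈[c=d] (R ⋈[d=g] S)) → 2
  γ[c; MAX(d)→f]((T ⋈[c=d] (R ⋈[d=g] S))) → 1

|E| = 1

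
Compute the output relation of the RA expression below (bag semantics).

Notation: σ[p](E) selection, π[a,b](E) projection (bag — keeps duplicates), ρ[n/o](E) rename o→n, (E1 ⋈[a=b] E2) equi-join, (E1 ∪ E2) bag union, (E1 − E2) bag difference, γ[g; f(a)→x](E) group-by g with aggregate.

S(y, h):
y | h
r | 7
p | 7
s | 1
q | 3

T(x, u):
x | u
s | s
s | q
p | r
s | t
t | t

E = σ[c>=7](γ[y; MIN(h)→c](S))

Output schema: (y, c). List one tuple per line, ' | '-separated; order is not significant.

Per-node cardinality:
  S → 4
  γ[y; MIN(h)→c](S) → 4
  σ[c>=7](γ[y; MIN(h)→c](S)) → 2

== RESULT ==
y | c
p | 7
r | 7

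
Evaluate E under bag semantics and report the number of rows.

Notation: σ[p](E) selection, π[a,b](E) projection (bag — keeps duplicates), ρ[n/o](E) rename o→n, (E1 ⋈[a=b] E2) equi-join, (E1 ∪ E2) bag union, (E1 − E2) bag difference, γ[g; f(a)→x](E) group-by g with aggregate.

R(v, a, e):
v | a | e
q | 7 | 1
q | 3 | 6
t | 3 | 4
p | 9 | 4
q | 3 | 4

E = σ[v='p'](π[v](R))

Per-node cardinality:
  R → 5
  π[v](R) → 5
  σ[v='p'](π[v](R)) → 1

|E| = 1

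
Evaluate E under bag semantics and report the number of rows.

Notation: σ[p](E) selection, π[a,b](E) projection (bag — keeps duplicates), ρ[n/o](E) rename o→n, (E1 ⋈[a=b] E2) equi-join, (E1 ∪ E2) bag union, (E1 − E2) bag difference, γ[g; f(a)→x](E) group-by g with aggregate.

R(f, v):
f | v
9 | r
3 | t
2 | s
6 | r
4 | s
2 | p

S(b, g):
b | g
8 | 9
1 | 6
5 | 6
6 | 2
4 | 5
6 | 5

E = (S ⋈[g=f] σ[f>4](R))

Stepwise |·|:
  S → 6
  R → 6
  σ[f>4](R) → 2
  (S ⋈[g=f] σ[f>4](R)) → 3

|E| = 3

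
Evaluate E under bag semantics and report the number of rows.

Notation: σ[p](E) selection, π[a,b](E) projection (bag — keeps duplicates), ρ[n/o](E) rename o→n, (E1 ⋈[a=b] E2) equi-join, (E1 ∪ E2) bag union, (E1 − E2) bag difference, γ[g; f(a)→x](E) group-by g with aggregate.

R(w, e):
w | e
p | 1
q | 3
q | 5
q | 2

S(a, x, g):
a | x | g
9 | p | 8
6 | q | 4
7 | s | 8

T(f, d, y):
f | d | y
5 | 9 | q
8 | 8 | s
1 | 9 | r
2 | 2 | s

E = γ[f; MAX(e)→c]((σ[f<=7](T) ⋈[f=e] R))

Subexpression sizes:
  T → 4
  σ[f<=7](T) → 3
  R → 4
  (σ[f<=7](T) ⋈[f=e] R) → 3
  γ[f; MAX(e)→c]((σ[f<=7](T) ⋈[f=e] R)) → 3

|E| = 3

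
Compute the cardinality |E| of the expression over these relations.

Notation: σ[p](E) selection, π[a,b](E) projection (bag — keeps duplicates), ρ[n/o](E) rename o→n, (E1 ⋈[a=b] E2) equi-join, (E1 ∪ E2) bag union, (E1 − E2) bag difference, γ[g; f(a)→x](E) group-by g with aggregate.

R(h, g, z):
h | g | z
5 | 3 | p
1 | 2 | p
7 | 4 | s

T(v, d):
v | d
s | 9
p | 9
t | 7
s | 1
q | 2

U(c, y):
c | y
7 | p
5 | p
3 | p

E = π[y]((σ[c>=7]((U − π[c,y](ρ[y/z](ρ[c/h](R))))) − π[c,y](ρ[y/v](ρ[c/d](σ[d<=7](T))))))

Per-node cardinality:
  U → 3
  R → 3
  ρ[c/h](R) → 3
  ρ[y/z](ρ[c/h](R)) → 3
  π[c,y](ρ[y/z](ρ[c/h](R))) → 3
  (U − π[c,y](ρ[y/z](ρ[c/h](R)))) → 2
  σ[c>=7]((U − π[c,y](ρ[y/z](ρ[c/h](R))))) → 1
  T → 5
  σ[d<=7](T) → 3
  ρ[c/d](σ[d<=7](T)) → 3
  ρ[y/v](ρ[c/d](σ[d<=7](T))) → 3
  π[c,y](ρ[y/v](ρ[c/d](σ[d<=7](T)))) → 3
  (σ[c>=7]((U − π[c,y](ρ[y/z](ρ[c/h](R))))) − π[c,y](ρ[y/v](ρ[c/d](σ[d<=7](T))))) → 1
  π[y]((σ[c>=7]((U − π[c,y](ρ[y/z](ρ[c/h](R))))) − π[c,y](ρ[y/v](ρ[c/d](σ[d<=7](T)))))) → 1

|E| = 1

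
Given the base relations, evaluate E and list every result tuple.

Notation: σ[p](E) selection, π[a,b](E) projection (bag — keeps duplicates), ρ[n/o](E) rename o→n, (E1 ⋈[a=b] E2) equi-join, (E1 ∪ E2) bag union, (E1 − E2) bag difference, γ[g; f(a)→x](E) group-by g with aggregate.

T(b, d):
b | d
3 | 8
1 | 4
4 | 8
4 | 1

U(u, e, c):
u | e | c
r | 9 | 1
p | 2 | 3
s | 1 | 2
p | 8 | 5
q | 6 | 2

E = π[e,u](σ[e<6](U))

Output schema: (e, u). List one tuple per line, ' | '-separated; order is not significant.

Row counts bottom-up:
  U → 5
  σ[e<6](U) → 2
  π[e,u](σ[e<6](U)) → 2

== RESULT ==
e | u
1 | s
2 | p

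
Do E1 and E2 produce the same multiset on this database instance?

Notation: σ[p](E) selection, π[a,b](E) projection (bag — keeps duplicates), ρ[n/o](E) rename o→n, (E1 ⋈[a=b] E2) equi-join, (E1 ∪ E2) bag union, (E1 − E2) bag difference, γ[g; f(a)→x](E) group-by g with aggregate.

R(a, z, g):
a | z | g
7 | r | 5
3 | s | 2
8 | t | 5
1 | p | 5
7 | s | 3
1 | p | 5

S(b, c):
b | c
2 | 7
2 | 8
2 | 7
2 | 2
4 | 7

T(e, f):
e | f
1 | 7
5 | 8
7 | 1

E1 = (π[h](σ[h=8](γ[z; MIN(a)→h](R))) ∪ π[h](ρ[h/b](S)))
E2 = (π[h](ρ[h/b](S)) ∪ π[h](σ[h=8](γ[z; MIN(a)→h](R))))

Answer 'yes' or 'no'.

E1 per-node cardinality:
  R → 6
  γ[z; MIN(a)→h](R) → 4
  σ[h=8](γ[z; MIN(a)→h](R)) → 1
  π[h](σ[h=8](γ[z; MIN(a)→h](R))) → 1
  S → 5
  ρ[h/b](S) → 5
  π[h](ρ[h/b](S)) → 5
  (π[h](σ[h=8](γ[z; MIN(a)→h](R))) ∪ π[h](ρ[h/b](S))) → 6
E2 per-node cardinality:
  S → 5
  ρ[h/b](S) → 5
  π[h](ρ[h/b](S)) → 5
  R → 6
  γ[z; MIN(a)→h](R) → 4
  σ[h=8](γ[z; MIN(a)→h](R)) → 1
  π[h](σ[h=8](γ[z; MIN(a)→h](R))) → 1
  (π[h](ρ[h/b](S)) ∪ π[h](σ[h=8](γ[z; MIN(a)→h](R)))) → 6

E1 and E2 produce the same multiset:
h
2
2
2
2
4
8

yes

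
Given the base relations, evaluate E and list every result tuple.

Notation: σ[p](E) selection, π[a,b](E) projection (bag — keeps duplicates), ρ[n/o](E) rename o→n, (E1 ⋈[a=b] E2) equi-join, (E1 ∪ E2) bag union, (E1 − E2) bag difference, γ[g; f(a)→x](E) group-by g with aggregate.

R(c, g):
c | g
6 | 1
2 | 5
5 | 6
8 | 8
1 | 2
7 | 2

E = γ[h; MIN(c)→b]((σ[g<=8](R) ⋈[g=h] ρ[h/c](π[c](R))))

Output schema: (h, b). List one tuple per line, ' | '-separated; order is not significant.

Subexpression sizes:
  R → 6
  σ[g<=8](R) → 6
  R → 6
  π[c](R) → 6
  ρ[h/c](π[c](R)) → 6
  (σ[g<=8](R) ⋈[g=h] ρ[h/c](π[c](R))) → 6
  γ[h; MIN(c)→b]((σ[g<=8](R) ⋈[g=h] ρ[h/c](π[c](R)))) → 5

== RESULT ==
h | b
1 | 6
2 | 1
5 | 2
6 | 5
8 | 8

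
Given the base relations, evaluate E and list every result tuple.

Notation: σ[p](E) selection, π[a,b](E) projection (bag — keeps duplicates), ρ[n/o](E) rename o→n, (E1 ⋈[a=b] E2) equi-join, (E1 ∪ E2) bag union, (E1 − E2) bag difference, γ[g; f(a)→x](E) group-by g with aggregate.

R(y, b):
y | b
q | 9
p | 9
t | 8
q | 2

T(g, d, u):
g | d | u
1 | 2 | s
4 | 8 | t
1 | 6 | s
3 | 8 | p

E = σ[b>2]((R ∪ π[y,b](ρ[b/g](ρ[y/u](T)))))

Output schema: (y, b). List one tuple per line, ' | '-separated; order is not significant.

Row counts bottom-up:
  R → 4
  T → 4
  ρ[y/u](T) → 4
  ρ[b/g](ρ[y/u](T)) → 4
  π[y,b](ρ[b/g](ρ[y/u](T))) → 4
  (R ∪ π[y,b](ρ[b/g](ρ[y/u](T)))) → 8
  σ[b>2]((R ∪ π[y,b](ρ[b/g](ρ[y/u](T))))) → 5

== RESULT ==
y | b
p | 3
p | 9
q | 9
t | 4
t | 8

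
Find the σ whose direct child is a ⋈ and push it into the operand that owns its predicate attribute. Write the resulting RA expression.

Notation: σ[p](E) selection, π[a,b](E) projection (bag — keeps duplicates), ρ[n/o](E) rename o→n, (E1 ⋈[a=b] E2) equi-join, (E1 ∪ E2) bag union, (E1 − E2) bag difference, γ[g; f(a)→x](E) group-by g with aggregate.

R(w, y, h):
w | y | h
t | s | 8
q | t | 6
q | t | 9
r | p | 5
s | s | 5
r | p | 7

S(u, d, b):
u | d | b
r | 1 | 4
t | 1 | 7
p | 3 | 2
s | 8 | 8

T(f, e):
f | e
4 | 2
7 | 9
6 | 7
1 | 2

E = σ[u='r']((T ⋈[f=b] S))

σ filters on u, owned by the right side.
E' = (T ⋈[f=b] σ[u='r'](S))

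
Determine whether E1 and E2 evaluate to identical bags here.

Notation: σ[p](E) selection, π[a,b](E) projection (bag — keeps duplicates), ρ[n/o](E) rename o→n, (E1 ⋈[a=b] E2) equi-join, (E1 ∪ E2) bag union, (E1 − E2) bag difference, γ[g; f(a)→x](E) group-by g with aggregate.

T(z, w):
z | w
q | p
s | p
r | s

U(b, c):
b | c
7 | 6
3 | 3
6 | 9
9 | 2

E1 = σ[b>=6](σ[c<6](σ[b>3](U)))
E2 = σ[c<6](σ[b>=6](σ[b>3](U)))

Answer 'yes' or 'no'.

E1 per-node cardinality:
  U → 4
  σ[b>3](U) → 3
  σ[c<6](σ[b>3](U)) → 1
  σ[b>=6](σ[c<6](σ[b>3](U))) → 1
E2 per-node cardinality:
  U → 4
  σ[b>3](U) → 3
  σ[b>=6](σ[b>3](U)) → 3
  σ[c<6](σ[b>=6](σ[b>3](U))) → 1

E1 and E2 produce the same multiset:
b | c
9 | 2

yes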